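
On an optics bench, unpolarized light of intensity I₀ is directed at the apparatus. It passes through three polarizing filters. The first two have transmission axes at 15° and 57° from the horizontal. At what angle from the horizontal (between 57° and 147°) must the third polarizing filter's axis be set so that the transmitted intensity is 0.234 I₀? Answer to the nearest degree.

θ ≈ 80°

Unpolarized light through the first polarizer → I₁ = ½ I₀, now polarized at 15°.
I₂ = I₁ cos²(57° − 15°) = 0.5 I₀ · cos²(42°) = 0.2761 I₀.
Need I₃/I₀ = 0.234, so cos²(θ − 57°) = 0.234 / 0.2761 = 0.8474.
θ − 57° = arccos(√0.8474) = 23.0°, giving θ ≈ 57 + 23.0 = 80.0°.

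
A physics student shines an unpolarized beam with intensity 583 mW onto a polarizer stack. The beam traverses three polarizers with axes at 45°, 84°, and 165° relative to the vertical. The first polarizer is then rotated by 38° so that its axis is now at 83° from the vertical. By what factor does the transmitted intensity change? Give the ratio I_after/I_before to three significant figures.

Before rotation:
Unpolarized light through the first polarizer → I₁ = ½ I₀, now polarized at 45°.
I₂ = I₁ cos²(84° − 45°) = 0.5 I₀ · cos²(39°) = 0.302 I₀.
I₃ = I₂ cos²(165° − 84°) = 0.302 I₀ · cos²(81°) = 0.00739 I₀.
After rotation:
Unpolarized light through the first polarizer → I₁ = ½ I₀, now polarized at 83°.
I₂ = I₁ cos²(84° − 83°) = 0.5 I₀ · cos²(1°) = 0.4998 I₀.
I₃ = I₂ cos²(165° − 84°) = 0.4998 I₀ · cos²(81°) = 0.01223 I₀.
Ratio = 0.01223 / 0.00739 = 1.655.

I_new/I_old ≈ 1.66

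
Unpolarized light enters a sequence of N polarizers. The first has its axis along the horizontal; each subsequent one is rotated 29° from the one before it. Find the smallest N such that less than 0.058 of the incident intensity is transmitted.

N = 10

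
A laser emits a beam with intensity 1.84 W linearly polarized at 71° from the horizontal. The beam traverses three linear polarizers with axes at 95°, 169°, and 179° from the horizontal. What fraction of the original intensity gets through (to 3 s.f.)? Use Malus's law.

I/I₀ ≈ 0.0615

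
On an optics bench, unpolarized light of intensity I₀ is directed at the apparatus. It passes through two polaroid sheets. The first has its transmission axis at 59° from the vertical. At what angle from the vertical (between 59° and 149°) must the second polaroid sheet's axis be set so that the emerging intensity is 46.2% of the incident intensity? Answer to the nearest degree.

θ ≈ 75°

Unpolarized light through the first polarizer → I₁ = ½ I₀, now polarized at 59°.
Need I₂/I₀ = 0.462, so cos²(θ − 59°) = 0.462 / 0.5 = 0.924.
θ − 59° = arccos(√0.924) = 16.0°, giving θ ≈ 59 + 16.0 = 75.0°.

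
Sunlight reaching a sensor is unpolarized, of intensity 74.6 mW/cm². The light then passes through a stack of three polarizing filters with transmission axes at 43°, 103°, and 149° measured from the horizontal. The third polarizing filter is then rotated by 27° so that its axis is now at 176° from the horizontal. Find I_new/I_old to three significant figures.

Before rotation:
Unpolarized light through the first polarizer → I₁ = ½ I₀, now polarized at 43°.
I₂ = I₁ cos²(103° − 43°) = 0.5 I₀ · cos²(60°) = 0.125 I₀.
I₃ = I₂ cos²(149° − 103°) = 0.125 I₀ · cos²(46°) = 0.06032 I₀.
After rotation:
Unpolarized light through the first polarizer → I₁ = ½ I₀, now polarized at 43°.
I₂ = I₁ cos²(103° − 43°) = 0.5 I₀ · cos²(60°) = 0.125 I₀.
I₃ = I₂ cos²(176° − 103°) = 0.125 I₀ · cos²(73°) = 0.01069 I₀.
Ratio = 0.01069 / 0.06032 = 0.1771.

I_new/I_old ≈ 0.177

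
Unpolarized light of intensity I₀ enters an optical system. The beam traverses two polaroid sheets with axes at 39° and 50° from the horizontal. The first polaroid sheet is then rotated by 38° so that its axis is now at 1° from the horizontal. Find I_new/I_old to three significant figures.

I_new/I_old ≈ 0.447

Before rotation:
Unpolarized light through the first polarizer → I₁ = ½ I₀, now polarized at 39°.
I₂ = I₁ cos²(50° − 39°) = 0.5 I₀ · cos²(11°) = 0.4818 I₀.
After rotation:
Unpolarized light through the first polarizer → I₁ = ½ I₀, now polarized at 1°.
I₂ = I₁ cos²(50° − 1°) = 0.5 I₀ · cos²(49°) = 0.2152 I₀.
Ratio = 0.2152 / 0.4818 = 0.4467.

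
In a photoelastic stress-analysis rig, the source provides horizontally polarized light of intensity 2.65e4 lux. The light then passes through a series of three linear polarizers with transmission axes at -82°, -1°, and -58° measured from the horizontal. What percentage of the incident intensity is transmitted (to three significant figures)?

By Malus's law, I₁ = 2.65e4 lux · cos²(82°) = 513.3 lux.
I₂ = I₁ · cos²(81°) = 513.3 · 0.02447 = 12.56 lux.
I₃ = I₂ · cos²(57°) = 12.56 · 0.2966 = 3.726 lux.
That is 0.01406% of the incident intensity.

≈ 0.0141%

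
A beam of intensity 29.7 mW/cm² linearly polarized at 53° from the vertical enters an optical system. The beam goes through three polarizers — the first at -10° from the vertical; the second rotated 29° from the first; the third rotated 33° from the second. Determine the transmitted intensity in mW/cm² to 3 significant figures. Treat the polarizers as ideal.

By Malus's law, I₁ = 29.7 mW/cm² · cos²(63°) = 6.121 mW/cm².
I₂ = I₁ · cos²(29°) = 6.121 · 0.765 = 4.683 mW/cm².
I₃ = I₂ · cos²(33°) = 4.683 · 0.7034 = 3.294 mW/cm².

I ≈ 3.29 mW/cm²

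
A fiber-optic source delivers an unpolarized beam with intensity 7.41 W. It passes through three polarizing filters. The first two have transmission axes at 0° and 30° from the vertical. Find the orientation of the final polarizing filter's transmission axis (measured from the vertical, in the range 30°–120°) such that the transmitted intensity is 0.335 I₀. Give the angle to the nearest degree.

θ ≈ 49°

Unpolarized light through the first polarizer → I₁ = ½ I₀, now polarized at 0°.
I₂ = I₁ cos²(30° − 0°) = 0.5 I₀ · cos²(30°) = 0.375 I₀.
Need I₃/I₀ = 0.335, so cos²(θ − 30°) = 0.335 / 0.375 = 0.8933.
θ − 30° = arccos(√0.8933) = 19.1°, giving θ ≈ 30 + 19.1 = 49.1°.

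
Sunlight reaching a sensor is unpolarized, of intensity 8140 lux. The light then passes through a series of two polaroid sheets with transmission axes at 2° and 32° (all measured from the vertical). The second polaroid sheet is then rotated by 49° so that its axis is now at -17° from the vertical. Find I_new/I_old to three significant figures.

Before rotation:
Unpolarized light through the first polarizer → I₁ = ½ I₀, now polarized at 2°.
I₂ = I₁ cos²(32° − 2°) = 0.5 I₀ · cos²(30°) = 0.375 I₀.
After rotation:
Unpolarized light through the first polarizer → I₁ = ½ I₀, now polarized at 2°.
I₂ = I₁ cos²(-17° − 2°) = 0.5 I₀ · cos²(19°) = 0.447 I₀.
Ratio = 0.447 / 0.375 = 1.192.

I_new/I_old ≈ 1.19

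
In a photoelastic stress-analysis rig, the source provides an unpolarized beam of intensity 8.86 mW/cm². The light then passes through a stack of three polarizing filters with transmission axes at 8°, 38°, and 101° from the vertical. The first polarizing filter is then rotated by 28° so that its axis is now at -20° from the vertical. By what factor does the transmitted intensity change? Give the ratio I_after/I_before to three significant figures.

I_new/I_old ≈ 0.374

Before rotation:
Unpolarized light through the first polarizer → I₁ = ½ I₀, now polarized at 8°.
I₂ = I₁ cos²(38° − 8°) = 0.5 I₀ · cos²(30°) = 0.375 I₀.
I₃ = I₂ cos²(101° − 38°) = 0.375 I₀ · cos²(63°) = 0.07729 I₀.
After rotation:
Unpolarized light through the first polarizer → I₁ = ½ I₀, now polarized at -20°.
I₂ = I₁ cos²(38° + 20°) = 0.5 I₀ · cos²(58°) = 0.1404 I₀.
I₃ = I₂ cos²(101° − 38°) = 0.1404 I₀ · cos²(63°) = 0.02894 I₀.
Ratio = 0.02894 / 0.07729 = 0.3744.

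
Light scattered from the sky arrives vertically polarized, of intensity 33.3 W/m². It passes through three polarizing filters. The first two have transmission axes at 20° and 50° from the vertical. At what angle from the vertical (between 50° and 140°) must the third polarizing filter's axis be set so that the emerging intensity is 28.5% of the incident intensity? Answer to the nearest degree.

θ ≈ 99°

I₁ = I₀ cos²(20° − 0°) = I₀ cos²(20°) = 0.883 I₀.
I₂ = I₁ cos²(50° − 20°) = 0.883 I₀ · cos²(30°) = 0.6623 I₀.
Need I₃/I₀ = 0.285, so cos²(θ − 50°) = 0.285 / 0.6623 = 0.4303.
θ − 50° = arccos(√0.4303) = 49.0°, giving θ ≈ 50 + 49.0 = 99.0°.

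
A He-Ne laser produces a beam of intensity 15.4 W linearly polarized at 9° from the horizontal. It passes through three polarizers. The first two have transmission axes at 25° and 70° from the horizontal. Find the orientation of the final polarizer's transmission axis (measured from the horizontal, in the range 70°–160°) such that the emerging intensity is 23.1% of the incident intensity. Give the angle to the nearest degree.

By Malus's law, I₁ = I₀ cos²(25° − 9°) = I₀ cos²(16°) = 0.924 I₀.
I₂ = I₁ cos²(70° − 25°) = 0.924 I₀ · cos²(45°) = 0.462 I₀.
Need I₃/I₀ = 0.231, so cos²(θ − 70°) = 0.231 / 0.462 = 0.5.
θ − 70° = arccos(√0.5) = 45.0°, giving θ ≈ 70 + 45.0 = 115.0°.

θ ≈ 115°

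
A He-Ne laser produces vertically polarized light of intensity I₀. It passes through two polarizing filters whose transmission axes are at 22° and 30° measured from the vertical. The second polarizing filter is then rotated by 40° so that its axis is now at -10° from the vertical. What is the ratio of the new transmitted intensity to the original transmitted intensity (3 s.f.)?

Before rotation:
I₁ = I₀ cos²(22° − 0°) = I₀ cos²(22°) = 0.8597 I₀.
I₂ = I₁ cos²(30° − 22°) = 0.8597 I₀ · cos²(8°) = 0.843 I₀.
After rotation:
I₁ = I₀ cos²(22° − 0°) = I₀ cos²(22°) = 0.8597 I₀.
I₂ = I₁ cos²(-10° − 22°) = 0.8597 I₀ · cos²(32°) = 0.6183 I₀.
Ratio = 0.6183 / 0.843 = 0.7334.

I_new/I_old ≈ 0.733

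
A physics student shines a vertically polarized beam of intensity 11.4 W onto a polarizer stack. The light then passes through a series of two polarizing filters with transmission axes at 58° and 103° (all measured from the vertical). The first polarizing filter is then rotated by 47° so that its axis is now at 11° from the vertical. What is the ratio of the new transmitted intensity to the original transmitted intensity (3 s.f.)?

I_new/I_old ≈ 0.00836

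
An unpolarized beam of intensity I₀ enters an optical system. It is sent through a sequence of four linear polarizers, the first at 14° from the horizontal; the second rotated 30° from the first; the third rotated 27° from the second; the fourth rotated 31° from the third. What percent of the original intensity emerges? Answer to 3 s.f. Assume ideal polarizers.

Unpolarized light through the first polarizer → I₁ = ½ I₀, now polarized at 14°.
I₂ = I₁ cos²(30°) = 0.5 · 0.75 I₀ = 0.375 I₀.
I₃ = I₂ cos²(27°) = 0.375 · 0.7939 I₀ = 0.2977 I₀.
I₄ = I₃ cos²(31°) = 0.2977 · 0.7347 I₀ = 0.2187 I₀.
That is 21.87% of the incident intensity.

≈ 21.9%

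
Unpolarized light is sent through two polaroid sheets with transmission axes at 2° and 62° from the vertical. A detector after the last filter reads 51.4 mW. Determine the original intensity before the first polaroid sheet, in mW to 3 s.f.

Unpolarized light through the first polarizer → I₁ = ½ I₀, now polarized at 2°.
I₂ = I₁ cos²(62° − 2°) = 0.5 I₀ · cos²(60°) = 0.125 I₀.
So 51.4 mW = 0.125 I₀, giving I₀ = 51.4/0.125 = 411.2 mW.

I₀ ≈ 411 mW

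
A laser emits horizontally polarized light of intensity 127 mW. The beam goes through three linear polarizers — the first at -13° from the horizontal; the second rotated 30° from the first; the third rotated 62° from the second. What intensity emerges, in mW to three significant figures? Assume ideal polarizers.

I₁ = 127 mW · cos²(13°) = 120.6 mW.
I₂ = I₁ · cos²(30°) = 120.6 · 0.75 = 90.43 mW.
I₃ = I₂ · cos²(62°) = 90.43 · 0.2204 = 19.93 mW.

I ≈ 19.9 mW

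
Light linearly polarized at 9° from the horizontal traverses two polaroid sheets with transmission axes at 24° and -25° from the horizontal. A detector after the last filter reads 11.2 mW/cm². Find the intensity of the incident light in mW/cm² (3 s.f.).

I₀ ≈ 27.9 mW/cm²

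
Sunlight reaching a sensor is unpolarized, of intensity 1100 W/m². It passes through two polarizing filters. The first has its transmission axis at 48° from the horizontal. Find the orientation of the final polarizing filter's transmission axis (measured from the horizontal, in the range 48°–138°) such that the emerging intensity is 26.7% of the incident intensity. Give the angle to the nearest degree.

θ ≈ 91°

Unpolarized light through the first polarizer → I₁ = ½ I₀, now polarized at 48°.
Need I₂/I₀ = 0.267, so cos²(θ − 48°) = 0.267 / 0.5 = 0.534.
θ − 48° = arccos(√0.534) = 43.1°, giving θ ≈ 48 + 43.1 = 91.1°.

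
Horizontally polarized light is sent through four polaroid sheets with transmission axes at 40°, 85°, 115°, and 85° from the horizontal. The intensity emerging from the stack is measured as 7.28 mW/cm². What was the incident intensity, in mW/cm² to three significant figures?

I₀ ≈ 44.1 mW/cm²

By Malus's law, I₁ = I₀ cos²(40° − 0°) = I₀ cos²(40°) = 0.5868 I₀.
I₂ = I₁ cos²(85° − 40°) = 0.5868 I₀ · cos²(45°) = 0.2934 I₀.
I₃ = I₂ cos²(115° − 85°) = 0.2934 I₀ · cos²(30°) = 0.2201 I₀.
I₄ = I₃ cos²(85° − 115°) = 0.2201 I₀ · cos²(30°) = 0.165 I₀.
So 7.28 mW/cm² = 0.165 I₀, giving I₀ = 7.28/0.165 = 44.11 mW/cm².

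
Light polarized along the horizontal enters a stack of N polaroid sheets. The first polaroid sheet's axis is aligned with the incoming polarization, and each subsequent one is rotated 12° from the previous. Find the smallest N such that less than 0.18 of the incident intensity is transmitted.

First polarizer is aligned with the polarization: full transmission.
Each further stage multiplies by cos²(12°) = 0.9568.
After N polarizers: T = 0.9568^(N−1). Require T < 0.18 ⇒ N−1 > ln(0.18)/ln(0.9568) = 38.81, so N−1 ≥ 39 and N = 40.
Check: N=40 gives T = 0.1785 < 0.18; N=39 gives T = 0.1865.

N = 40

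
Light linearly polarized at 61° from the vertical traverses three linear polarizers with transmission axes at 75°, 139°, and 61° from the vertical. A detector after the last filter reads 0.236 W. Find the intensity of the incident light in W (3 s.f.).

By Malus's law, I₁ = I₀ cos²(75° − 61°) = I₀ cos²(14°) = 0.9415 I₀.
I₂ = I₁ cos²(139° − 75°) = 0.9415 I₀ · cos²(64°) = 0.1809 I₀.
I₃ = I₂ cos²(61° − 139°) = 0.1809 I₀ · cos²(78°) = 0.007821 I₀.
So 0.236 W = 0.007821 I₀, giving I₀ = 0.236/0.007821 = 30.18 W.

I₀ ≈ 30.2 W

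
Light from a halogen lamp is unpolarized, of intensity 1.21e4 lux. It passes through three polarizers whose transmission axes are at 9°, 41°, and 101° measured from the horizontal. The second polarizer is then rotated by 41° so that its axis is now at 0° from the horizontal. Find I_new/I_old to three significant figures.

I_new/I_old ≈ 0.198

Before rotation:
Unpolarized light through the first polarizer → I₁ = ½ I₀, now polarized at 9°.
I₂ = I₁ cos²(41° − 9°) = 0.5 I₀ · cos²(32°) = 0.3596 I₀.
I₃ = I₂ cos²(101° − 41°) = 0.3596 I₀ · cos²(60°) = 0.0899 I₀.
After rotation:
Unpolarized light through the first polarizer → I₁ = ½ I₀, now polarized at 9°.
I₂ = I₁ cos²(0° − 9°) = 0.5 I₀ · cos²(9°) = 0.4878 I₀.
Angle between axes 2 and 3: 79°. I₃ = 0.4878 I₀ · cos²(79°) = 0.01776 I₀.
Ratio = 0.01776 / 0.0899 = 0.1975.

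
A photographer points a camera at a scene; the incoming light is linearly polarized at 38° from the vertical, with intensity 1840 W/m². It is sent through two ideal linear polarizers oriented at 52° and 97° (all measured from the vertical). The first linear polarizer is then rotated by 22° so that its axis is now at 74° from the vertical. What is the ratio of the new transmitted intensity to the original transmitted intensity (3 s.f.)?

Before rotation:
I₁ = I₀ cos²(52° − 38°) = I₀ cos²(14°) = 0.9415 I₀.
I₂ = I₁ cos²(97° − 52°) = 0.9415 I₀ · cos²(45°) = 0.4707 I₀.
After rotation:
I₁ = I₀ cos²(74° − 38°) = I₀ cos²(36°) = 0.6545 I₀.
I₂ = I₁ cos²(97° − 74°) = 0.6545 I₀ · cos²(23°) = 0.5546 I₀.
Ratio = 0.5546 / 0.4707 = 1.178.

I_new/I_old ≈ 1.18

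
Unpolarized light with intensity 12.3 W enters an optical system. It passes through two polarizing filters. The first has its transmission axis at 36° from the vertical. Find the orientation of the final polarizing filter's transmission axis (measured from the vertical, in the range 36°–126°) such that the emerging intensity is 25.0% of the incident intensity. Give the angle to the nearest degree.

θ ≈ 81°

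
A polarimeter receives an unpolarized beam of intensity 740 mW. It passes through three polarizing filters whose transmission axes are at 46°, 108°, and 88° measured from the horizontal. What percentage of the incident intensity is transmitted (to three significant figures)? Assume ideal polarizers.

≈ 9.73%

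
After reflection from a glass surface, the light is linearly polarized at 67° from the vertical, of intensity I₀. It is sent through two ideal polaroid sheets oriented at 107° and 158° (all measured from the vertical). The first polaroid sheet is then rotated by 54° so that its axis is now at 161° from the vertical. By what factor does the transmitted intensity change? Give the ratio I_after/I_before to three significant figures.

I_new/I_old ≈ 0.0209

Before rotation:
I₁ = I₀ cos²(107° − 67°) = I₀ cos²(40°) = 0.5868 I₀.
I₂ = I₁ cos²(158° − 107°) = 0.5868 I₀ · cos²(51°) = 0.2324 I₀.
After rotation:
I₁ = I₀ cos²(161° − 67°) = I₀ cos²(86°) = 0.004866 I₀.
I₂ = I₁ cos²(158° − 161°) = 0.004866 I₀ · cos²(3°) = 0.004853 I₀.
Ratio = 0.004853 / 0.2324 = 0.02088.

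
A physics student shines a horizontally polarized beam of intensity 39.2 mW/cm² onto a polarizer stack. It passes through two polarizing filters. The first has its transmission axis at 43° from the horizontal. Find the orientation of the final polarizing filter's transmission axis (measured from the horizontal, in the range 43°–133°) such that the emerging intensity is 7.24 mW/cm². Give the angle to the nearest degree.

θ ≈ 97°

By Malus's law, I₁ = I₀ cos²(43° − 0°) = I₀ cos²(43°) = 0.5349 I₀.
Target fraction: 7.24 / 39.2 mW/cm² = 0.1847 of I₀.
Need I₂/I₀ = 0.1847, so cos²(θ − 43°) = 0.1847 / 0.5349 = 0.3453.
θ − 43° = arccos(√0.3453) = 54.0°, giving θ ≈ 43 + 54.0 = 97.0°.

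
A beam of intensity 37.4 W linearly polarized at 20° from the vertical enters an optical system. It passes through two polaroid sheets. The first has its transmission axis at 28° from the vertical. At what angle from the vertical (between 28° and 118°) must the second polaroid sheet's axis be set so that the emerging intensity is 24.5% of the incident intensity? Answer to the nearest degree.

I₁ = I₀ cos²(28° − 20°) = I₀ cos²(8°) = 0.9806 I₀.
Need I₂/I₀ = 0.245, so cos²(θ − 28°) = 0.245 / 0.9806 = 0.2498.
θ − 28° = arccos(√0.2498) = 60.0°, giving θ ≈ 28 + 60.0 = 88.0°.

θ ≈ 88°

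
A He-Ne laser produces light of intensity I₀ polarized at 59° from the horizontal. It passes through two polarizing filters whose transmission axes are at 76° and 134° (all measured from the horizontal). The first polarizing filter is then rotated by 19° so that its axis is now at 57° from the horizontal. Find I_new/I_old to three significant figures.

I_new/I_old ≈ 0.197

Before rotation:
By Malus's law, I₁ = I₀ cos²(76° − 59°) = I₀ cos²(17°) = 0.9145 I₀.
I₂ = I₁ cos²(134° − 76°) = 0.9145 I₀ · cos²(58°) = 0.2568 I₀.
After rotation:
I₁ = I₀ cos²(57° − 59°) = I₀ cos²(2°) = 0.9988 I₀.
I₂ = I₁ cos²(134° − 57°) = 0.9988 I₀ · cos²(77°) = 0.05054 I₀.
Ratio = 0.05054 / 0.2568 = 0.1968.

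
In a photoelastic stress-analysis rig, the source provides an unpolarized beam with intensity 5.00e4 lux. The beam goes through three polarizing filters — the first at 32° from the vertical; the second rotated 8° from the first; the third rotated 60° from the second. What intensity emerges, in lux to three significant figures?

Unpolarized light through the first polarizer → I₁ = 5.00e4 lux/2 = 2.5e+04 lux, polarized at 32°.
I₂ = I₁ · cos²(8°) = 2.5e+04 · 0.9806 = 2.452e+04 lux.
I₃ = I₂ · cos²(60°) = 2.452e+04 · 0.25 = 6129 lux.

I ≈ 6130 lux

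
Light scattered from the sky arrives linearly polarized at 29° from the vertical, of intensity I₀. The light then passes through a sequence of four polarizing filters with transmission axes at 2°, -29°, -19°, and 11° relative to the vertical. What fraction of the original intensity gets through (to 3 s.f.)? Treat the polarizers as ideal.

I₁ = I₀ cos²(2° − 29°) = I₀ cos²(27°) = 0.7939 I₀.
I₂ = I₁ cos²(-29° − 2°) = 0.7939 I₀ · cos²(31°) = 0.5833 I₀.
I₃ = I₂ cos²(-19° + 29°) = 0.5833 I₀ · cos²(10°) = 0.5657 I₀.
I₄ = I₃ cos²(11° + 19°) = 0.5657 I₀ · cos²(30°) = 0.4243 I₀.
Transmitted fraction = 0.4243.

≈ 0.424 I₀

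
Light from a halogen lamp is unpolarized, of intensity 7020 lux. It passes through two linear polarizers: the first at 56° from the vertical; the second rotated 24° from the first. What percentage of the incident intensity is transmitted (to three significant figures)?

≈ 41.7%

Unpolarized light through the first polarizer → I₁ = 7020 lux/2 = 3510 lux, polarized at 56°.
I₂ = I₁ · cos²(24°) = 3510 · 0.8346 = 2929 lux.
That is 41.73% of the incident intensity.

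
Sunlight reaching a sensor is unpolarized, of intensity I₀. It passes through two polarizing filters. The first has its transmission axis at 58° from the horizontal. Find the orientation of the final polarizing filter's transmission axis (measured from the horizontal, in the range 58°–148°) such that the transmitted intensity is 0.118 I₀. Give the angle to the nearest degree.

Unpolarized light through the first polarizer → I₁ = ½ I₀, now polarized at 58°.
Need I₂/I₀ = 0.118, so cos²(θ − 58°) = 0.118 / 0.5 = 0.236.
θ − 58° = arccos(√0.236) = 60.9°, giving θ ≈ 58 + 60.9 = 118.9°.

θ ≈ 119°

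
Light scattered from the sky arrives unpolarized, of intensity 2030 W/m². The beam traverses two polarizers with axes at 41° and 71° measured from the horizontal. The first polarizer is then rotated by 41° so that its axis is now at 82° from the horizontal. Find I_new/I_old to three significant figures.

Before rotation:
Unpolarized light through the first polarizer → I₁ = ½ I₀, now polarized at 41°.
I₂ = I₁ cos²(71° − 41°) = 0.5 I₀ · cos²(30°) = 0.375 I₀.
After rotation:
Unpolarized light through the first polarizer → I₁ = ½ I₀, now polarized at 82°.
I₂ = I₁ cos²(71° − 82°) = 0.5 I₀ · cos²(11°) = 0.4818 I₀.
Ratio = 0.4818 / 0.375 = 1.285.

I_new/I_old ≈ 1.28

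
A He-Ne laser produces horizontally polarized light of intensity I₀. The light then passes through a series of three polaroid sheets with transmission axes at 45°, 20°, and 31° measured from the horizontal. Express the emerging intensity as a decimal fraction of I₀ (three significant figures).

I₁ = I₀ cos²(45° − 0°) = I₀ cos²(45°) = 0.5 I₀.
I₂ = I₁ cos²(20° − 45°) = 0.5 I₀ · cos²(25°) = 0.4107 I₀.
I₃ = I₂ cos²(31° − 20°) = 0.4107 I₀ · cos²(11°) = 0.3957 I₀.
Transmitted fraction = 0.3957.

≈ 0.396 I₀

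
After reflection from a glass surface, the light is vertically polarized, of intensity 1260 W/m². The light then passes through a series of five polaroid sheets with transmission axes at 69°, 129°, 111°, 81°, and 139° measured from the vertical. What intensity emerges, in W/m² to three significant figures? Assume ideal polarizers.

I ≈ 7.71 W/m²

I₁ = 1260 W/m² · cos²(69°) = 161.8 W/m².
I₂ = I₁ · cos²(60°) = 161.8 · 0.25 = 40.45 W/m².
I₃ = I₂ · cos²(18°) = 40.45 · 0.9045 = 36.59 W/m².
I₄ = I₃ · cos²(30°) = 36.59 · 0.75 = 27.44 W/m².
I₅ = I₄ · cos²(58°) = 27.44 · 0.2808 = 7.707 W/m².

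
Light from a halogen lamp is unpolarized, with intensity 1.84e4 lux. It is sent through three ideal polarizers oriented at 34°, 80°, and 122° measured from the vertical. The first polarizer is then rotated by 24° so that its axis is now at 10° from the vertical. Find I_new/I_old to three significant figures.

Before rotation:
Unpolarized light through the first polarizer → I₁ = ½ I₀, now polarized at 34°.
I₂ = I₁ cos²(80° − 34°) = 0.5 I₀ · cos²(46°) = 0.2413 I₀.
I₃ = I₂ cos²(122° − 80°) = 0.2413 I₀ · cos²(42°) = 0.1332 I₀.
After rotation:
Unpolarized light through the first polarizer → I₁ = ½ I₀, now polarized at 10°.
I₂ = I₁ cos²(80° − 10°) = 0.5 I₀ · cos²(70°) = 0.05849 I₀.
I₃ = I₂ cos²(122° − 80°) = 0.05849 I₀ · cos²(42°) = 0.0323 I₀.
Ratio = 0.0323 / 0.1332 = 0.2424.

I_new/I_old ≈ 0.242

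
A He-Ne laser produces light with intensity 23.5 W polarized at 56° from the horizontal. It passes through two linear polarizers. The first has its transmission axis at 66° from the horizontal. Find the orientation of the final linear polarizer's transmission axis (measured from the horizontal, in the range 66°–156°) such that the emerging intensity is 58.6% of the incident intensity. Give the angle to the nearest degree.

θ ≈ 105°

I₁ = I₀ cos²(66° − 56°) = I₀ cos²(10°) = 0.9698 I₀.
Need I₂/I₀ = 0.586, so cos²(θ − 66°) = 0.586 / 0.9698 = 0.6042.
θ − 66° = arccos(√0.6042) = 39.0°, giving θ ≈ 66 + 39.0 = 105.0°.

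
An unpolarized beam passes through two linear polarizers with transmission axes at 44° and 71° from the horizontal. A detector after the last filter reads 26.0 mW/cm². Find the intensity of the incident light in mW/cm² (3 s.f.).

Unpolarized light through the first polarizer → I₁ = ½ I₀, now polarized at 44°.
I₂ = I₁ cos²(71° − 44°) = 0.5 I₀ · cos²(27°) = 0.3969 I₀.
So 26.0 mW/cm² = 0.3969 I₀, giving I₀ = 26.0/0.3969 = 65.5 mW/cm².

I₀ ≈ 65.5 mW/cm²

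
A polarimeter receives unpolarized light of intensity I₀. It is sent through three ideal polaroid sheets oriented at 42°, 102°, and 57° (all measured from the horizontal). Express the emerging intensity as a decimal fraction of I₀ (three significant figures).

≈ 0.0625 I₀

Unpolarized light through the first polarizer → I₁ = ½ I₀, now polarized at 42°.
I₂ = I₁ cos²(102° − 42°) = 0.5 I₀ · cos²(60°) = 0.125 I₀.
I₃ = I₂ cos²(57° − 102°) = 0.125 I₀ · cos²(45°) = 0.0625 I₀.
Transmitted fraction = 0.0625.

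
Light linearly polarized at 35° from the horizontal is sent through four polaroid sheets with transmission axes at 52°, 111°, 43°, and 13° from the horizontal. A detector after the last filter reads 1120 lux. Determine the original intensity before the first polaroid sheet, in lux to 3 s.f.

I₀ ≈ 4.39e4 lux

By Malus's law, I₁ = I₀ cos²(52° − 35°) = I₀ cos²(17°) = 0.9145 I₀.
I₂ = I₁ cos²(111° − 52°) = 0.9145 I₀ · cos²(59°) = 0.2426 I₀.
I₃ = I₂ cos²(43° − 111°) = 0.2426 I₀ · cos²(68°) = 0.03404 I₀.
I₄ = I₃ cos²(13° − 43°) = 0.03404 I₀ · cos²(30°) = 0.02553 I₀.
So 1120 lux = 0.02553 I₀, giving I₀ = 1120/0.02553 = 4.387e+04 lux.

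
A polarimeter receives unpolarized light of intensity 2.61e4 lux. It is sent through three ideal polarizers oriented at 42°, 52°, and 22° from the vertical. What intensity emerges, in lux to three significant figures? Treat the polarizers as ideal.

Unpolarized light through the first polarizer → I₁ = 2.61e4 lux/2 = 1.305e+04 lux, polarized at 42°.
I₂ = I₁ · cos²(10°) = 1.305e+04 · 0.9698 = 1.266e+04 lux.
I₃ = I₂ · cos²(30°) = 1.266e+04 · 0.75 = 9492 lux.

I ≈ 9490 lux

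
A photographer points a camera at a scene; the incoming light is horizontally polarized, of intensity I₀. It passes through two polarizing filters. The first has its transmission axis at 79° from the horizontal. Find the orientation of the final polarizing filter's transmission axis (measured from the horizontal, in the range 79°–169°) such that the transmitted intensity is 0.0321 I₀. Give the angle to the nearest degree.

θ ≈ 99°

I₁ = I₀ cos²(79° − 0°) = I₀ cos²(79°) = 0.03641 I₀.
Need I₂/I₀ = 0.0321, so cos²(θ − 79°) = 0.0321 / 0.03641 = 0.8817.
θ − 79° = arccos(√0.8817) = 20.1°, giving θ ≈ 79 + 20.1 = 99.1°.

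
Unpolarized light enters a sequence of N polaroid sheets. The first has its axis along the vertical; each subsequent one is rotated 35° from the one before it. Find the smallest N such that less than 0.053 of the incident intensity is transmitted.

N = 7

First polarizer halves the unpolarized light: factor 1/2.
Each further stage multiplies by cos²(35°) = 0.671.
After N polarizers: T = 0.5·0.671^(N−1). Require T < 0.053 ⇒ N−1 > ln(0.053/0.5)/ln(0.671) = 5.63, so N−1 ≥ 6 and N = 7.
Check: N=7 gives T = 0.04564 < 0.053; N=6 gives T = 0.06802.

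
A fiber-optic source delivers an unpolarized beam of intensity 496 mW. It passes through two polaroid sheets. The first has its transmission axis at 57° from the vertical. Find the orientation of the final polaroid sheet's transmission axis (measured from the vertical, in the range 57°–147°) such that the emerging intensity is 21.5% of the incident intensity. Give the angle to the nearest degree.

θ ≈ 106°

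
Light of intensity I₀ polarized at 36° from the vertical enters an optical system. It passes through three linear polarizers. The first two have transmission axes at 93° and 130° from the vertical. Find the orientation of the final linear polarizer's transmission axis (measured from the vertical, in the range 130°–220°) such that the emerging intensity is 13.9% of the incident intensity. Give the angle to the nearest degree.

θ ≈ 161°

By Malus's law, I₁ = I₀ cos²(93° − 36°) = I₀ cos²(57°) = 0.2966 I₀.
I₂ = I₁ cos²(130° − 93°) = 0.2966 I₀ · cos²(37°) = 0.1892 I₀.
Need I₃/I₀ = 0.139, so cos²(θ − 130°) = 0.139 / 0.1892 = 0.7347.
θ − 130° = arccos(√0.7347) = 31.0°, giving θ ≈ 130 + 31.0 = 161.0°.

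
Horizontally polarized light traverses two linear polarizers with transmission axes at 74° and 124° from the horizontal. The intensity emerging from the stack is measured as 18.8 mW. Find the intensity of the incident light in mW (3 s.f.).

I₁ = I₀ cos²(74° − 0°) = I₀ cos²(74°) = 0.07598 I₀.
I₂ = I₁ cos²(124° − 74°) = 0.07598 I₀ · cos²(50°) = 0.03139 I₀.
So 18.8 mW = 0.03139 I₀, giving I₀ = 18.8/0.03139 = 598.9 mW.

I₀ ≈ 599 mW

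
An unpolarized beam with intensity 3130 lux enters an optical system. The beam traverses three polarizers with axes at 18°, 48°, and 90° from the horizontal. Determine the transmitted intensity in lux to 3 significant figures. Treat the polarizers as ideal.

Unpolarized light through the first polarizer → I₁ = 3130 lux/2 = 1565 lux, polarized at 18°.
I₂ = I₁ · cos²(30°) = 1565 · 0.75 = 1174 lux.
I₃ = I₂ · cos²(42°) = 1174 · 0.5523 = 648.2 lux.

I ≈ 648 lux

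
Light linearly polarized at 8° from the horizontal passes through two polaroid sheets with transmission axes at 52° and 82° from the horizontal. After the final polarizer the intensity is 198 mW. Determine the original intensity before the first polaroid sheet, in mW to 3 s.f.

I₀ ≈ 510 mW

By Malus's law, I₁ = I₀ cos²(52° − 8°) = I₀ cos²(44°) = 0.5174 I₀.
I₂ = I₁ cos²(82° − 52°) = 0.5174 I₀ · cos²(30°) = 0.3881 I₀.
So 198 mW = 0.3881 I₀, giving I₀ = 198/0.3881 = 510.2 mW.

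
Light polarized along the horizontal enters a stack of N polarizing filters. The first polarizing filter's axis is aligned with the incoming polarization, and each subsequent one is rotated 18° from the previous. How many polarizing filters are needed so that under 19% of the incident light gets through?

N = 18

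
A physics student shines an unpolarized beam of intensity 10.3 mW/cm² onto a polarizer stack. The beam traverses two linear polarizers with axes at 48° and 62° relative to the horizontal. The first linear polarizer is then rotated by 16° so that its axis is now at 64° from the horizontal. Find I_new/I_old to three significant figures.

Before rotation:
Unpolarized light through the first polarizer → I₁ = ½ I₀, now polarized at 48°.
I₂ = I₁ cos²(62° − 48°) = 0.5 I₀ · cos²(14°) = 0.4707 I₀.
After rotation:
Unpolarized light through the first polarizer → I₁ = ½ I₀, now polarized at 64°.
I₂ = I₁ cos²(62° − 64°) = 0.5 I₀ · cos²(2°) = 0.4994 I₀.
Ratio = 0.4994 / 0.4707 = 1.061.

I_new/I_old ≈ 1.06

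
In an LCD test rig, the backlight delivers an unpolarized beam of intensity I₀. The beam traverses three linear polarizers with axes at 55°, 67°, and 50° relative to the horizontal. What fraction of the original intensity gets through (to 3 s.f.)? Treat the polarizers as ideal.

≈ 0.437 I₀

Unpolarized light through the first polarizer → I₁ = ½ I₀, now polarized at 55°.
I₂ = I₁ cos²(67° − 55°) = 0.5 I₀ · cos²(12°) = 0.4784 I₀.
I₃ = I₂ cos²(50° − 67°) = 0.4784 I₀ · cos²(17°) = 0.4375 I₀.
Transmitted fraction = 0.4375.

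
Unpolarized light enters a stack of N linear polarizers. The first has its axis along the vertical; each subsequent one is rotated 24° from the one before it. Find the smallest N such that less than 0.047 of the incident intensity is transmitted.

First polarizer halves the unpolarized light: factor 1/2.
Each further stage multiplies by cos²(24°) = 0.8346.
After N polarizers: T = 0.5·0.8346^(N−1). Require T < 0.047 ⇒ N−1 > ln(0.047/0.5)/ln(0.8346) = 13.07, so N−1 ≥ 14 and N = 15.
Check: N=15 gives T = 0.03976 < 0.047; N=14 gives T = 0.04764.

N = 15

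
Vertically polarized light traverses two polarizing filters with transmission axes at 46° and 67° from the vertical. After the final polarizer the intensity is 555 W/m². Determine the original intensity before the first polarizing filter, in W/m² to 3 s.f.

I₁ = I₀ cos²(46° − 0°) = I₀ cos²(46°) = 0.4826 I₀.
I₂ = I₁ cos²(67° − 46°) = 0.4826 I₀ · cos²(21°) = 0.4206 I₀.
So 555 W/m² = 0.4206 I₀, giving I₀ = 555/0.4206 = 1320 W/m².

I₀ ≈ 1320 W/m²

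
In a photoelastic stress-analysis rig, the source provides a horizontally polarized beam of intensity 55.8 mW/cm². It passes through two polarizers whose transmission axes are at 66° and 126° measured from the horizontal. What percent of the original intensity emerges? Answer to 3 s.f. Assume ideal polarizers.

≈ 4.14%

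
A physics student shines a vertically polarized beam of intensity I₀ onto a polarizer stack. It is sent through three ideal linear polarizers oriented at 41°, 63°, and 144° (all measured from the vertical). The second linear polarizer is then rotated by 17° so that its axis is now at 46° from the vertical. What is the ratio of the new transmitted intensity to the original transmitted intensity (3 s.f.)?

Before rotation:
By Malus's law, I₁ = I₀ cos²(41° − 0°) = I₀ cos²(41°) = 0.5696 I₀.
I₂ = I₁ cos²(63° − 41°) = 0.5696 I₀ · cos²(22°) = 0.4897 I₀.
I₃ = I₂ cos²(144° − 63°) = 0.4897 I₀ · cos²(81°) = 0.01198 I₀.
After rotation:
I₁ = I₀ cos²(41° − 0°) = I₀ cos²(41°) = 0.5696 I₀.
I₂ = I₁ cos²(46° − 41°) = 0.5696 I₀ · cos²(5°) = 0.5653 I₀.
Angle between axes 2 and 3: 82°. I₃ = 0.5653 I₀ · cos²(82°) = 0.01095 I₀.
Ratio = 0.01095 / 0.01198 = 0.9137.

I_new/I_old ≈ 0.914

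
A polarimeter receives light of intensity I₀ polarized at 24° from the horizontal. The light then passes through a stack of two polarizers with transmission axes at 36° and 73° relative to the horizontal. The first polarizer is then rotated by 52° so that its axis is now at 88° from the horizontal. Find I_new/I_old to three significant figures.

I_new/I_old ≈ 0.294

Before rotation:
I₁ = I₀ cos²(36° − 24°) = I₀ cos²(12°) = 0.9568 I₀.
I₂ = I₁ cos²(73° − 36°) = 0.9568 I₀ · cos²(37°) = 0.6102 I₀.
After rotation:
I₁ = I₀ cos²(88° − 24°) = I₀ cos²(64°) = 0.1922 I₀.
I₂ = I₁ cos²(73° − 88°) = 0.1922 I₀ · cos²(15°) = 0.1793 I₀.
Ratio = 0.1793 / 0.6102 = 0.2938.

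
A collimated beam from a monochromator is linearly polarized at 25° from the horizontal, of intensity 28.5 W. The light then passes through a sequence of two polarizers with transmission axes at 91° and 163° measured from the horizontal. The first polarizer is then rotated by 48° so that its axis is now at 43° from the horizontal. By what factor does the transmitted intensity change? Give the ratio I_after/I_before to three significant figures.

I_new/I_old ≈ 14.3

Before rotation:
I₁ = I₀ cos²(91° − 25°) = I₀ cos²(66°) = 0.1654 I₀.
I₂ = I₁ cos²(163° − 91°) = 0.1654 I₀ · cos²(72°) = 0.0158 I₀.
After rotation:
I₁ = I₀ cos²(43° − 25°) = I₀ cos²(18°) = 0.9045 I₀.
Angle between axes 1 and 2: 60°. I₂ = 0.9045 I₀ · cos²(60°) = 0.2261 I₀.
Ratio = 0.2261 / 0.0158 = 14.31.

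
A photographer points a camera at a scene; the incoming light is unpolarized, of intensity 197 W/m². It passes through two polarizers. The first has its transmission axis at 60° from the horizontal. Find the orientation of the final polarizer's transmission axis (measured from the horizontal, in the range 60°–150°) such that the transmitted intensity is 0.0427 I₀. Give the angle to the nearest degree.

θ ≈ 133°

Unpolarized light through the first polarizer → I₁ = ½ I₀, now polarized at 60°.
Need I₂/I₀ = 0.0427, so cos²(θ − 60°) = 0.0427 / 0.5 = 0.0854.
θ − 60° = arccos(√0.0854) = 73.0°, giving θ ≈ 60 + 73.0 = 133.0°.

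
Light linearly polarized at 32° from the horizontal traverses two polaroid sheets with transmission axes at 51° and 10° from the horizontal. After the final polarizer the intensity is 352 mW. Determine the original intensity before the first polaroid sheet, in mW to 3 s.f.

I₀ ≈ 691 mW

By Malus's law, I₁ = I₀ cos²(51° − 32°) = I₀ cos²(19°) = 0.894 I₀.
I₂ = I₁ cos²(10° − 51°) = 0.894 I₀ · cos²(41°) = 0.5092 I₀.
So 352 mW = 0.5092 I₀, giving I₀ = 352/0.5092 = 691.3 mW.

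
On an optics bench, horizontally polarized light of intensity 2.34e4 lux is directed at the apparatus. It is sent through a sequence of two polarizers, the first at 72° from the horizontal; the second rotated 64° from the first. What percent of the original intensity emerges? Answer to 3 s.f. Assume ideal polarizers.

≈ 1.84%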